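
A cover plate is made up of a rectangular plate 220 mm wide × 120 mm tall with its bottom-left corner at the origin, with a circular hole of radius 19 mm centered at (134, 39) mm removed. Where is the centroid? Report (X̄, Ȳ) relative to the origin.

plate: A = 220 × 120 = 26400.00, centroid at (110.00, 60.00).
hole: A = −π·19² = -1134.11, centroid at (134.00, 39.00).
ΣA = 25265.89 mm², ΣAX̄ = 2752028.60 mm³, ΣAȲ = 1539769.52 mm³.
X̄ = 2752028.60/25265.89 = 108.92 mm; Ȳ = 1539769.52/25265.89 = 60.94 mm.

X̄ = 108.92 mm, Ȳ = 60.94 mm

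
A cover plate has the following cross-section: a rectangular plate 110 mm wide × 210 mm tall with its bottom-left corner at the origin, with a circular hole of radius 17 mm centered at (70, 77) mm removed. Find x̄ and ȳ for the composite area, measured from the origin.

x̄ = 54.39 mm, ȳ = 106.15 mm

plate: A = 110 × 210 = 23100.00, centroid at (55.00, 105.00).
hole: A = −π·17² = -907.92, centroid at (70.00, 77.00).
ΣA = 22192.08 mm²
ΣAx̄ = (23100.00)(55.00) + (-907.92)(70.00) = 1206945.58 mm³
ΣAȳ = (23100.00)(105.00) + (-907.92)(77.00) = 2355590.14 mm³
x̄ = 1206945.58 / 22192.08 = 54.39 mm
ȳ = 2355590.14 / 22192.08 = 106.15 mm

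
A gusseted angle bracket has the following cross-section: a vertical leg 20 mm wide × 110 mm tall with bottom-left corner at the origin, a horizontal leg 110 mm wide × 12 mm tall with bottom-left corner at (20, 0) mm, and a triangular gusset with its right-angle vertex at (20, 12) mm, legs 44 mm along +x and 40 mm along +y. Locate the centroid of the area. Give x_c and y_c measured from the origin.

vertical leg: A = 20 × 110 = 2200.00, centroid at (10.00, 55.00).
horizontal leg: A = 110 × 12 = 1320.00, centroid at (75.00, 6.00).
gusset: A = ½·44·40 = 880.00, centroid at (34.67, 25.33).
ΣA = 4400.00 mm²
ΣAx_c = (2200.00)(10.00) + (1320.00)(75.00) + (880.00)(34.67) = 151506.67 mm³
ΣAy_c = (2200.00)(55.00) + (1320.00)(6.00) + (880.00)(25.33) = 151213.33 mm³
x_c = 151506.67 / 4400.00 = 34.43 mm
y_c = 151213.33 / 4400.00 = 34.37 mm

x_c = 34.43 mm, y_c = 34.37 mm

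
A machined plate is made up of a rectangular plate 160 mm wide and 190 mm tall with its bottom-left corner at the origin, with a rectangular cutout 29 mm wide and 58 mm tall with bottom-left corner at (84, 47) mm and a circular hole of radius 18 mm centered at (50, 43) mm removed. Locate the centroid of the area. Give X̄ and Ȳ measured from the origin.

X̄ = 79.98 mm, Ȳ = 98.06 mm

plate: A = 160 × 190 = 30400.00, centroid at (80.00, 95.00).
hole 1: A = −(29 × 58) = -1682.00, centroid at (98.50, 76.00).
hole 2: A = −π·18² = -1017.88, centroid at (50.00, 43.00).
ΣA = 27700.12 mm², ΣAX̄ = 2215429.20 mm³, ΣAȲ = 2716399.33 mm³.
X̄ = 2215429.20/27700.12 = 79.98 mm; Ȳ = 2716399.33/27700.12 = 98.06 mm.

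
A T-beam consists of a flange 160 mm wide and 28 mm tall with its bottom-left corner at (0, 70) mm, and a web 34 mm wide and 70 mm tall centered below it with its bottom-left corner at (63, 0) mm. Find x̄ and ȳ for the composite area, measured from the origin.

web: A = 34 × 70 = 2380.00, centroid at (80.00, 35.00).
flange: A = 160 × 28 = 4480.00, centroid at (80.00, 84.00).
ΣA = 6860.00 mm²
ΣAx̄ = (2380.00)(80.00) + (4480.00)(80.00) = 548800.00 mm³
ΣAȳ = (2380.00)(35.00) + (4480.00)(84.00) = 459620.00 mm³
x̄ = 548800.00 / 6860.00 = 80.00 mm
ȳ = 459620.00 / 6860.00 = 67.00 mm

x̄ = 80.00 mm, ȳ = 67.00 mm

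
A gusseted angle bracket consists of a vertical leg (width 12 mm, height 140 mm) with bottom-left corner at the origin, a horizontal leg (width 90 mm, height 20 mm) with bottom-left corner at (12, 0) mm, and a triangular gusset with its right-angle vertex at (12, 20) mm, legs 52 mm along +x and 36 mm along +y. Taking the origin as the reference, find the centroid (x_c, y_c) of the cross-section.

x_c = 31.73 mm, y_c = 37.49 mm

Part | A | x̄ᵢ | ȳᵢ | A·x̄ᵢ | A·ȳᵢ
vertical leg | 1680.00 | 6.00 | 70.00 | 10080.00 | 117600.00
horizontal leg | 1800.00 | 57.00 | 10.00 | 102600.00 | 18000.00
gusset | 936.00 | 29.33 | 32.00 | 27456.00 | 29952.00
Σ | 4416.00 |  |  | 140136.00 | 165552.00
x_c = 140136.00 / 4416.00 = 31.73 mm
y_c = 165552.00 / 4416.00 = 37.49 mm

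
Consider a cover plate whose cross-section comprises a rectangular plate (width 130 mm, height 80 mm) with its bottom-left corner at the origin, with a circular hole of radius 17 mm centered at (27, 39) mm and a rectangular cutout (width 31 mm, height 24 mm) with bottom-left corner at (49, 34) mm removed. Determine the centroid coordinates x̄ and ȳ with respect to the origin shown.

Part | A | x̄ᵢ | ȳᵢ | A·x̄ᵢ | A·ȳᵢ
plate | 10400.00 | 65.00 | 40.00 | 676000.00 | 416000.00
hole 1 | -907.92 | 27.00 | 39.00 | -24513.85 | -35408.89
hole 2 | -744.00 | 64.50 | 46.00 | -47988.00 | -34224.00
Σ | 8748.08 |  |  | 603498.15 | 346367.11
x̄ = 603498.15 / 8748.08 = 68.99 mm
ȳ = 346367.11 / 8748.08 = 39.59 mm

x̄ = 68.99 mm, ȳ = 39.59 mm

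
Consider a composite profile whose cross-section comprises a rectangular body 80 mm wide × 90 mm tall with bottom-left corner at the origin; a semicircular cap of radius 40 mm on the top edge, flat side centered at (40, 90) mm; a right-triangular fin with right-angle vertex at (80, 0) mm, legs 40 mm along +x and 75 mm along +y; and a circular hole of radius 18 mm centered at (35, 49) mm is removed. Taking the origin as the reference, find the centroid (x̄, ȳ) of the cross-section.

rectangular body: A = 80 × 90 = 7200.00, centroid at (40.00, 45.00).
semicircular top: A = ½π·40² = 2513.27, centroid at (40.00, 106.98).
triangular fin: A = ½·40·75 = 1500.00, centroid at (93.33, 25.00).
hole: A = −π·18² = -1017.88, centroid at (35.00, 49.00).
ΣA = 10195.40 mm², ΣAx̄ = 492905.30 mm³, ΣAȳ = 580485.41 mm³.
x̄ = 492905.30/10195.40 = 48.35 mm; ȳ = 580485.41/10195.40 = 56.94 mm.

x̄ = 48.35 mm, ȳ = 56.94 mm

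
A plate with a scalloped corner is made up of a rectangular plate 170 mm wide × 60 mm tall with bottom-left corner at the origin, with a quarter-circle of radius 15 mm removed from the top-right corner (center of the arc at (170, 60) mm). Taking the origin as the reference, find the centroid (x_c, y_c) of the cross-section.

plate: A = 170 × 60 = 10200.00, centroid at (85.00, 30.00).
removed quarter-circle: A = −¼π·15² = -176.71, centroid at (163.63, 53.63).
ΣA = 10023.29 mm², ΣAx_c = 838083.52 mm³, ΣAy_c = 296522.12 mm³.
x_c = 838083.52/10023.29 = 83.61 mm; y_c = 296522.12/10023.29 = 29.58 mm.

x_c = 83.61 mm, y_c = 29.58 mm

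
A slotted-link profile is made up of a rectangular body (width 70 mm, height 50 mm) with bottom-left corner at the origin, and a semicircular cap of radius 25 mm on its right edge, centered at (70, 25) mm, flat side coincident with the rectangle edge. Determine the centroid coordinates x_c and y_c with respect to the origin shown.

x_c = 44.99 mm, y_c = 25.00 mm

rectangular body: A = 70 × 50 = 3500.00, centroid at (35.00, 25.00).
semicircular end: A = ½π·25² = 981.75, centroid at (80.61, 25.00).
ΣA = 4481.75 mm², ΣAx_c = 201639.01 mm³, ΣAy_c = 112043.69 mm³.
x_c = 201639.01/4481.75 = 44.99 mm; y_c = 112043.69/4481.75 = 25.00 mm.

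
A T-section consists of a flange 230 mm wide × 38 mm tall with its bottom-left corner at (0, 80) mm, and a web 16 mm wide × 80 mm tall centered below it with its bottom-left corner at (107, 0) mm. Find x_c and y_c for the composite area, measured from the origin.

x_c = 115.00 mm, y_c = 91.46 mm

web: A = 16 × 80 = 1280.00, centroid at (115.00, 40.00).
flange: A = 230 × 38 = 8740.00, centroid at (115.00, 99.00).
ΣA = 10020.00 mm²
ΣAx_c = (1280.00)(115.00) + (8740.00)(115.00) = 1152300.00 mm³
ΣAy_c = (1280.00)(40.00) + (8740.00)(99.00) = 916460.00 mm³
x_c = 1152300.00 / 10020.00 = 115.00 mm
y_c = 916460.00 / 10020.00 = 91.46 mm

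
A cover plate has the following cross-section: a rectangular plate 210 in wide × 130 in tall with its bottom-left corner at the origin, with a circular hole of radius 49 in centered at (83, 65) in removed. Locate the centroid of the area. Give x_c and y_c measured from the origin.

Part | A | x̄ᵢ | ȳᵢ | A·x̄ᵢ | A·ȳᵢ
plate | 27300.00 | 105.00 | 65.00 | 2866500.00 | 1774500.00
hole | -7542.96 | 83.00 | 65.00 | -626066.01 | -490292.66
Σ | 19757.04 |  |  | 2240433.99 | 1284207.34
x_c = 2240433.99 / 19757.04 = 113.40 in
y_c = 1284207.34 / 19757.04 = 65.00 in

x_c = 113.40 in, y_c = 65.00 in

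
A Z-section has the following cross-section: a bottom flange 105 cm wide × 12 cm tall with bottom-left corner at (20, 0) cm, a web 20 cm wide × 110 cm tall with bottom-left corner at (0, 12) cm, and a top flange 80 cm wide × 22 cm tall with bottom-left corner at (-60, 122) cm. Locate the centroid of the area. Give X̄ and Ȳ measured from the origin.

Part | A | x̄ᵢ | ȳᵢ | A·x̄ᵢ | A·ȳᵢ
bottom flange | 1260.00 | 72.50 | 6.00 | 91350.00 | 7560.00
web | 2200.00 | 10.00 | 67.00 | 22000.00 | 147400.00
top flange | 1760.00 | -20.00 | 133.00 | -35200.00 | 234080.00
Σ | 5220.00 |  |  | 78150.00 | 389040.00
X̄ = 78150.00 / 5220.00 = 14.97 cm
Ȳ = 389040.00 / 5220.00 = 74.53 cm

X̄ = 14.97 cm, Ȳ = 74.53 cm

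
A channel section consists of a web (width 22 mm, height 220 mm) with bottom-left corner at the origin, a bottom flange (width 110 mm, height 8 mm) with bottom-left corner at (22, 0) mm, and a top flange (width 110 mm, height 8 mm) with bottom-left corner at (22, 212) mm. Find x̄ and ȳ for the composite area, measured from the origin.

Part | A | x̄ᵢ | ȳᵢ | A·x̄ᵢ | A·ȳᵢ
web | 4840.00 | 11.00 | 110.00 | 53240.00 | 532400.00
bottom flange | 880.00 | 77.00 | 4.00 | 67760.00 | 3520.00
top flange | 880.00 | 77.00 | 216.00 | 67760.00 | 190080.00
Σ | 6600.00 |  |  | 188760.00 | 726000.00
x̄ = 188760.00 / 6600.00 = 28.60 mm
ȳ = 726000.00 / 6600.00 = 110.00 mm

x̄ = 28.60 mm, ȳ = 110.00 mm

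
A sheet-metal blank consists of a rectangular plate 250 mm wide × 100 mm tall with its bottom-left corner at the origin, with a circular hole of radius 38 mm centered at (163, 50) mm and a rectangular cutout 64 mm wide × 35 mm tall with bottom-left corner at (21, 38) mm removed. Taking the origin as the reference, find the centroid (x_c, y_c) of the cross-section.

x_c = 124.39 mm, y_c = 49.32 mm

plate: A = 250 × 100 = 25000.00, centroid at (125.00, 50.00).
hole 1: A = −π·38² = -4536.46, centroid at (163.00, 50.00).
hole 2: A = −(64 × 35) = -2240.00, centroid at (53.00, 55.50).
ΣA = 18223.54 mm², ΣAx_c = 2266837.05 mm³, ΣAy_c = 898857.01 mm³.
x_c = 2266837.05/18223.54 = 124.39 mm; y_c = 898857.01/18223.54 = 49.32 mm.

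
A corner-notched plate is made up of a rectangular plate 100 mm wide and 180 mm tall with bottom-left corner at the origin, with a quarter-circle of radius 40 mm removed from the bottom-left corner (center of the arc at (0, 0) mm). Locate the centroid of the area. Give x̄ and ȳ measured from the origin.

plate: A = 100 × 180 = 18000.00, centroid at (50.00, 90.00).
removed quarter-circle: A = −¼π·40² = -1256.64, centroid at (16.98, 16.98).
ΣA = 16743.36 mm²
ΣAx̄ = (18000.00)(50.00) + (-1256.64)(16.98) = 878666.67 mm³
ΣAȳ = (18000.00)(90.00) + (-1256.64)(16.98) = 1598666.67 mm³
x̄ = 878666.67 / 16743.36 = 52.48 mm
ȳ = 1598666.67 / 16743.36 = 95.48 mm

x̄ = 52.48 mm, ȳ = 95.48 mm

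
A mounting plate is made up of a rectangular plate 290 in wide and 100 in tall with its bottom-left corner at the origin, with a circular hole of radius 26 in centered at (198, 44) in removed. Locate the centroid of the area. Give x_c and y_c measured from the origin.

x_c = 140.81 in, y_c = 50.47 in

plate: A = 290 × 100 = 29000.00, centroid at (145.00, 50.00).
hole: A = −π·26² = -2123.72, centroid at (198.00, 44.00).
ΣA = 26876.28 in², ΣAx_c = 3784504.11 in³, ΣAy_c = 1356556.47 in³.
x_c = 3784504.11/26876.28 = 140.81 in; y_c = 1356556.47/26876.28 = 50.47 in.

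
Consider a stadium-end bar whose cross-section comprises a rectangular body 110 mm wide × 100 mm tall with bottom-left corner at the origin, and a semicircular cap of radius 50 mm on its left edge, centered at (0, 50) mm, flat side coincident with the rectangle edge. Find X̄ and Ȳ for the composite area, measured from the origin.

Part | A | x̄ᵢ | ȳᵢ | A·x̄ᵢ | A·ȳᵢ
rectangular body | 11000.00 | 55.00 | 50.00 | 605000.00 | 550000.00
semicircular end | 3926.99 | -21.22 | 50.00 | -83333.33 | 196349.54
Σ | 14926.99 |  |  | 521666.67 | 746349.54
X̄ = 521666.67 / 14926.99 = 34.95 mm
Ȳ = 746349.54 / 14926.99 = 50.00 mm

X̄ = 34.95 mm, Ȳ = 50.00 mm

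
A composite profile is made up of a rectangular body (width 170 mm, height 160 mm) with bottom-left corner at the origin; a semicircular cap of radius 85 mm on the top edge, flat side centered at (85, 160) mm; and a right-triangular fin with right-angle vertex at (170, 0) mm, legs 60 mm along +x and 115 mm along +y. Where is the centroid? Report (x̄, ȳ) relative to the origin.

x̄ = 93.63 mm, ȳ = 107.94 mm

rectangular body: A = 170 × 160 = 27200.00, centroid at (85.00, 80.00).
semicircular top: A = ½π·85² = 11349.00, centroid at (85.00, 196.08).
triangular fin: A = ½·60·115 = 3450.00, centroid at (190.00, 38.33).
ΣA = 41999.00 mm²
ΣAx̄ = (27200.00)(85.00) + (11349.00)(85.00) + (3450.00)(190.00) = 3932165.29 mm³
ΣAȳ = (27200.00)(80.00) + (11349.00)(196.08) + (3450.00)(38.33) = 4533507.22 mm³
x̄ = 3932165.29 / 41999.00 = 93.63 mm
ȳ = 4533507.22 / 41999.00 = 107.94 mm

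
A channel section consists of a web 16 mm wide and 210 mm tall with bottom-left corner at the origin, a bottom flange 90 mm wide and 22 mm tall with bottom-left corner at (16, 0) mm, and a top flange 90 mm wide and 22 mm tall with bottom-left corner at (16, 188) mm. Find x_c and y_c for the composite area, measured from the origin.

web: A = 16 × 210 = 3360.00, centroid at (8.00, 105.00).
bottom flange: A = 90 × 22 = 1980.00, centroid at (61.00, 11.00).
top flange: A = 90 × 22 = 1980.00, centroid at (61.00, 199.00).
ΣA = 7320.00 mm², ΣAx_c = 268440.00 mm³, ΣAy_c = 768600.00 mm³.
x_c = 268440.00/7320.00 = 36.67 mm; y_c = 768600.00/7320.00 = 105.00 mm.

x_c = 36.67 mm, y_c = 105.00 mm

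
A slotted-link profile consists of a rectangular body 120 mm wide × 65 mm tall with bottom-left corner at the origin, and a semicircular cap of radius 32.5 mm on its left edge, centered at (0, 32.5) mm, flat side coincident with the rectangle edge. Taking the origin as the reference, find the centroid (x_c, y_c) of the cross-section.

x_c = 47.06 mm, y_c = 32.50 mm

rectangular body: A = 120 × 65 = 7800.00, centroid at (60.00, 32.50).
semicircular end: A = ½π·32.5² = 1659.15, centroid at (-13.79, 32.50).
ΣA = 9459.15 mm²
ΣAx_c = (7800.00)(60.00) + (1659.15)(-13.79) = 445114.58 mm³
ΣAy_c = (7800.00)(32.50) + (1659.15)(32.50) = 307422.49 mm³
x_c = 445114.58 / 9459.15 = 47.06 mm
y_c = 307422.49 / 9459.15 = 32.50 mm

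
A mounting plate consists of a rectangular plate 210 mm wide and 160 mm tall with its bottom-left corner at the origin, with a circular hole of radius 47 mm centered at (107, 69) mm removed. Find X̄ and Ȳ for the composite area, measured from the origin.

Part | A | x̄ᵢ | ȳᵢ | A·x̄ᵢ | A·ȳᵢ
plate | 33600.00 | 105.00 | 80.00 | 3528000.00 | 2688000.00
hole | -6939.78 | 107.00 | 69.00 | -742556.26 | -478844.69
Σ | 26660.22 |  |  | 2785443.74 | 2209155.31
X̄ = 2785443.74 / 26660.22 = 104.48 mm
Ȳ = 2209155.31 / 26660.22 = 82.86 mm

X̄ = 104.48 mm, Ȳ = 82.86 mm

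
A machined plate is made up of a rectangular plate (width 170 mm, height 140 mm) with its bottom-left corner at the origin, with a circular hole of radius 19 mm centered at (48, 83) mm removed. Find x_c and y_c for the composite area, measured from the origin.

plate: A = 170 × 140 = 23800.00, centroid at (85.00, 70.00).
hole: A = −π·19² = -1134.11, centroid at (48.00, 83.00).
ΣA = 22665.89 mm²
ΣAx_c = (23800.00)(85.00) + (-1134.11)(48.00) = 1968562.48 mm³
ΣAy_c = (23800.00)(70.00) + (-1134.11)(83.00) = 1571868.46 mm³
x_c = 1968562.48 / 22665.89 = 86.85 mm
y_c = 1571868.46 / 22665.89 = 69.35 mm

x_c = 86.85 mm, y_c = 69.35 mm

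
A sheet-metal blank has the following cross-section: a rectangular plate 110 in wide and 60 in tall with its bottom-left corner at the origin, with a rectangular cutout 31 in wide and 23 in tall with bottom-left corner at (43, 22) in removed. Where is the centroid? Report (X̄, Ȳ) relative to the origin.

X̄ = 54.58 in, Ȳ = 29.58 in

Part | A | x̄ᵢ | ȳᵢ | A·x̄ᵢ | A·ȳᵢ
plate | 6600.00 | 55.00 | 30.00 | 363000.00 | 198000.00
hole | -713.00 | 58.50 | 33.50 | -41710.50 | -23885.50
Σ | 5887.00 |  |  | 321289.50 | 174114.50
X̄ = 321289.50 / 5887.00 = 54.58 in
Ȳ = 174114.50 / 5887.00 = 29.58 in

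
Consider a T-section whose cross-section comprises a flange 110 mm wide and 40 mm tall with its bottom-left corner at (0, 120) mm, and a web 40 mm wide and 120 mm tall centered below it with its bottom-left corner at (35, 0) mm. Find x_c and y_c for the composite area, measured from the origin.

web: A = 40 × 120 = 4800.00, centroid at (55.00, 60.00).
flange: A = 110 × 40 = 4400.00, centroid at (55.00, 140.00).
ΣA = 9200.00 mm²
ΣAx_c = (4800.00)(55.00) + (4400.00)(55.00) = 506000.00 mm³
ΣAy_c = (4800.00)(60.00) + (4400.00)(140.00) = 904000.00 mm³
x_c = 506000.00 / 9200.00 = 55.00 mm
y_c = 904000.00 / 9200.00 = 98.26 mm

x_c = 55.00 mm, y_c = 98.26 mm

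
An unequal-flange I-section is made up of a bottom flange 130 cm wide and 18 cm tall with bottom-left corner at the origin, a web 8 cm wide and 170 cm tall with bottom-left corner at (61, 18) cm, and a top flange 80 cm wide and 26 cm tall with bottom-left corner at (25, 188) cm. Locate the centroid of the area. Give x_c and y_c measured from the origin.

bottom flange: A = 130 × 18 = 2340.00, centroid at (65.00, 9.00).
web: A = 8 × 170 = 1360.00, centroid at (65.00, 103.00).
top flange: A = 80 × 26 = 2080.00, centroid at (65.00, 201.00).
ΣA = 5780.00 cm², ΣAx_c = 375700.00 cm³, ΣAy_c = 579220.00 cm³.
x_c = 375700.00/5780.00 = 65.00 cm; y_c = 579220.00/5780.00 = 100.21 cm.

x_c = 65.00 cm, y_c = 100.21 cm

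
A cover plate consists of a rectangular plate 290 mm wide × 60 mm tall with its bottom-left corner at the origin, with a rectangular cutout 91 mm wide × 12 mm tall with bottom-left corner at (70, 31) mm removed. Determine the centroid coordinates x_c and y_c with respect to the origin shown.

x_c = 146.98 mm, y_c = 29.53 mm

plate: A = 290 × 60 = 17400.00, centroid at (145.00, 30.00).
hole: A = −(91 × 12) = -1092.00, centroid at (115.50, 37.00).
ΣA = 16308.00 mm², ΣAx_c = 2396874.00 mm³, ΣAy_c = 481596.00 mm³.
x_c = 2396874.00/16308.00 = 146.98 mm; y_c = 481596.00/16308.00 = 29.53 mm.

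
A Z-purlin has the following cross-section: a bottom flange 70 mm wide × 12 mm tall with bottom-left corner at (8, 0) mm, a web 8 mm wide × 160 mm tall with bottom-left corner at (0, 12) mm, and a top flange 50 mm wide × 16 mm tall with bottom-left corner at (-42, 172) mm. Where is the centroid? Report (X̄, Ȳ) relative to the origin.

X̄ = 9.47 mm, Ȳ = 91.37 mm

bottom flange: A = 70 × 12 = 840.00, centroid at (43.00, 6.00).
web: A = 8 × 160 = 1280.00, centroid at (4.00, 92.00).
top flange: A = 50 × 16 = 800.00, centroid at (-17.00, 180.00).
ΣA = 2920.00 mm², ΣAX̄ = 27640.00 mm³, ΣAȲ = 266800.00 mm³.
X̄ = 27640.00/2920.00 = 9.47 mm; Ȳ = 266800.00/2920.00 = 91.37 mm.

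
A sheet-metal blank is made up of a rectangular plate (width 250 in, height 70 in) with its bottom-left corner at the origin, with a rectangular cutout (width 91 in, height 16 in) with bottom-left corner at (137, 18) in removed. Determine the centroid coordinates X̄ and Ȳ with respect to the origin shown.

Part | A | x̄ᵢ | ȳᵢ | A·x̄ᵢ | A·ȳᵢ
plate | 17500.00 | 125.00 | 35.00 | 2187500.00 | 612500.00
hole | -1456.00 | 182.50 | 26.00 | -265720.00 | -37856.00
Σ | 16044.00 |  |  | 1921780.00 | 574644.00
X̄ = 1921780.00 / 16044.00 = 119.78 in
Ȳ = 574644.00 / 16044.00 = 35.82 in

X̄ = 119.78 in, Ȳ = 35.82 in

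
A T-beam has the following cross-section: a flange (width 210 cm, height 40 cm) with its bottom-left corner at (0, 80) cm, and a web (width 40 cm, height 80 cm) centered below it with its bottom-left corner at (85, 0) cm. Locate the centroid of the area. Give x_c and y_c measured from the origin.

Part | A | x̄ᵢ | ȳᵢ | A·x̄ᵢ | A·ȳᵢ
web | 3200.00 | 105.00 | 40.00 | 336000.00 | 128000.00
flange | 8400.00 | 105.00 | 100.00 | 882000.00 | 840000.00
Σ | 11600.00 |  |  | 1218000.00 | 968000.00
x_c = 1218000.00 / 11600.00 = 105.00 cm
y_c = 968000.00 / 11600.00 = 83.45 cm

x_c = 105.00 cm, y_c = 83.45 cm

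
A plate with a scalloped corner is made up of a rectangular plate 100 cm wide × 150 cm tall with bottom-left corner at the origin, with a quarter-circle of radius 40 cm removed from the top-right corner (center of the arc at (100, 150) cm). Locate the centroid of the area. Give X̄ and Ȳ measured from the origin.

plate: A = 100 × 150 = 15000.00, centroid at (50.00, 75.00).
removed quarter-circle: A = −¼π·40² = -1256.64, centroid at (83.02, 133.02).
ΣA = 13743.36 cm²
ΣAX̄ = (15000.00)(50.00) + (-1256.64)(83.02) = 645669.63 cm³
ΣAȲ = (15000.00)(75.00) + (-1256.64)(133.02) = 957837.77 cm³
X̄ = 645669.63 / 13743.36 = 46.98 cm
Ȳ = 957837.77 / 13743.36 = 69.69 cm

X̄ = 46.98 cm, Ȳ = 69.69 cm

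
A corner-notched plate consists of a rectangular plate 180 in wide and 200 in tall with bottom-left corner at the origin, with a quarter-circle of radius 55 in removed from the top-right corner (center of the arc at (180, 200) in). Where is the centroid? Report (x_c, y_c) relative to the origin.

plate: A = 180 × 200 = 36000.00, centroid at (90.00, 100.00).
removed quarter-circle: A = −¼π·55² = -2375.83, centroid at (156.66, 176.66).
ΣA = 33624.17 in²
ΣAx_c = (36000.00)(90.00) + (-2375.83)(156.66) = 2867809.03 in³
ΣAy_c = (36000.00)(100.00) + (-2375.83)(176.66) = 3180292.44 in³
x_c = 2867809.03 / 33624.17 = 85.29 in
y_c = 3180292.44 / 33624.17 = 94.58 in

x_c = 85.29 in, y_c = 94.58 in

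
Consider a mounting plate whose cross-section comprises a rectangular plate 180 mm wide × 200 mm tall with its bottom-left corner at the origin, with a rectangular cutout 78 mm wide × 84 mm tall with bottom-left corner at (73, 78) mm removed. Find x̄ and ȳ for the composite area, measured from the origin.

x̄ = 85.11 mm, ȳ = 95.55 mm

plate: A = 180 × 200 = 36000.00, centroid at (90.00, 100.00).
hole: A = −(78 × 84) = -6552.00, centroid at (112.00, 120.00).
ΣA = 29448.00 mm²
ΣAx̄ = (36000.00)(90.00) + (-6552.00)(112.00) = 2506176.00 mm³
ΣAȳ = (36000.00)(100.00) + (-6552.00)(120.00) = 2813760.00 mm³
x̄ = 2506176.00 / 29448.00 = 85.11 mm
ȳ = 2813760.00 / 29448.00 = 95.55 mm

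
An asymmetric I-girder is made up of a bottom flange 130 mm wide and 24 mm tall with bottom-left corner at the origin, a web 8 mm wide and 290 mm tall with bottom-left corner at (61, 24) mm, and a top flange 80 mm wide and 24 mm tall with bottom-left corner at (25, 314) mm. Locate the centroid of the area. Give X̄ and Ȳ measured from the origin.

X̄ = 65.00 mm, Ȳ = 143.40 mm

Part | A | x̄ᵢ | ȳᵢ | A·x̄ᵢ | A·ȳᵢ
bottom flange | 3120.00 | 65.00 | 12.00 | 202800.00 | 37440.00
web | 2320.00 | 65.00 | 169.00 | 150800.00 | 392080.00
top flange | 1920.00 | 65.00 | 326.00 | 124800.00 | 625920.00
Σ | 7360.00 |  |  | 478400.00 | 1055440.00
X̄ = 478400.00 / 7360.00 = 65.00 mm
Ȳ = 1055440.00 / 7360.00 = 143.40 mm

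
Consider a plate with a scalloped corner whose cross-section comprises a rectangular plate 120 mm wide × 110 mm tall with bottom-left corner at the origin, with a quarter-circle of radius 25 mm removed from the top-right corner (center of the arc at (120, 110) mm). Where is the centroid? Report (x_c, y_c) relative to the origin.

x_c = 58.09 mm, y_c = 53.29 mm

plate: A = 120 × 110 = 13200.00, centroid at (60.00, 55.00).
removed quarter-circle: A = −¼π·25² = -490.87, centroid at (109.39, 99.39).
ΣA = 12709.13 mm²
ΣAx_c = (13200.00)(60.00) + (-490.87)(109.39) = 738303.47 mm³
ΣAy_c = (13200.00)(55.00) + (-490.87)(99.39) = 677212.21 mm³
x_c = 738303.47 / 12709.13 = 58.09 mm
y_c = 677212.21 / 12709.13 = 53.29 mm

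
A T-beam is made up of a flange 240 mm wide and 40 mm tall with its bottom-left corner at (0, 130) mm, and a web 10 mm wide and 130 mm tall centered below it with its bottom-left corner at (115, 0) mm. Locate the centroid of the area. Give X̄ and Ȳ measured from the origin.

X̄ = 120.00 mm, Ȳ = 139.86 mm

web: A = 10 × 130 = 1300.00, centroid at (120.00, 65.00).
flange: A = 240 × 40 = 9600.00, centroid at (120.00, 150.00).
ΣA = 10900.00 mm²
ΣAX̄ = (1300.00)(120.00) + (9600.00)(120.00) = 1308000.00 mm³
ΣAȲ = (1300.00)(65.00) + (9600.00)(150.00) = 1524500.00 mm³
X̄ = 1308000.00 / 10900.00 = 120.00 mm
Ȳ = 1524500.00 / 10900.00 = 139.86 mm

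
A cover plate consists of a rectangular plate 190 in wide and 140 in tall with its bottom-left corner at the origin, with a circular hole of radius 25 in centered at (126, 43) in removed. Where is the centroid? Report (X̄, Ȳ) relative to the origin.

X̄ = 92.53 in, Ȳ = 72.15 in

plate: A = 190 × 140 = 26600.00, centroid at (95.00, 70.00).
hole: A = −π·25² = -1963.50, centroid at (126.00, 43.00).
ΣA = 24636.50 in², ΣAX̄ = 2279599.58 in³, ΣAȲ = 1777569.70 in³.
X̄ = 2279599.58/24636.50 = 92.53 in; Ȳ = 1777569.70/24636.50 = 72.15 in.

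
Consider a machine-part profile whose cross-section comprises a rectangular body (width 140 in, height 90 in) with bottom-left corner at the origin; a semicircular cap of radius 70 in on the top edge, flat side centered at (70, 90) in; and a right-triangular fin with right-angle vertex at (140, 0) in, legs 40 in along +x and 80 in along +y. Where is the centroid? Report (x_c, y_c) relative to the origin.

Part | A | x̄ᵢ | ȳᵢ | A·x̄ᵢ | A·ȳᵢ
rectangular body | 12600.00 | 70.00 | 45.00 | 882000.00 | 567000.00
semicircular top | 7696.90 | 70.00 | 119.71 | 538783.14 | 921387.85
triangular fin | 1600.00 | 153.33 | 26.67 | 245333.33 | 42666.67
Σ | 21896.90 |  |  | 1666116.47 | 1531054.51
x_c = 1666116.47 / 21896.90 = 76.09 in
y_c = 1531054.51 / 21896.90 = 69.92 in

x_c = 76.09 in, y_c = 69.92 in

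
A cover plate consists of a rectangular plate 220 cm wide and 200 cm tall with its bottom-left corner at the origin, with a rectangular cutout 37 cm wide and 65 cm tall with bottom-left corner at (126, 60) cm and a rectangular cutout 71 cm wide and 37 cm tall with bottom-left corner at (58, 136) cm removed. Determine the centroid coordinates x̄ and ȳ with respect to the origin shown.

Part | A | x̄ᵢ | ȳᵢ | A·x̄ᵢ | A·ȳᵢ
plate | 44000.00 | 110.00 | 100.00 | 4840000.00 | 4400000.00
hole 1 | -2405.00 | 144.50 | 92.50 | -347522.50 | -222462.50
hole 2 | -2627.00 | 93.50 | 154.50 | -245624.50 | -405871.50
Σ | 38968.00 |  |  | 4246853.00 | 3771666.00
x̄ = 4246853.00 / 38968.00 = 108.98 cm
ȳ = 3771666.00 / 38968.00 = 96.79 cm

x̄ = 108.98 cm, ȳ = 96.79 cm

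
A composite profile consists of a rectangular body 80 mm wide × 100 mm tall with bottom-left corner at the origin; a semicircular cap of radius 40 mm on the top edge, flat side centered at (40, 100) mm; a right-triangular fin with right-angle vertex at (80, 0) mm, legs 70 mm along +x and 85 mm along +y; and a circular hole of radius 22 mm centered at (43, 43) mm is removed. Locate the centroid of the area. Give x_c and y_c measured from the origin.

rectangular body: A = 80 × 100 = 8000.00, centroid at (40.00, 50.00).
semicircular top: A = ½π·40² = 2513.27, centroid at (40.00, 116.98).
triangular fin: A = ½·70·85 = 2975.00, centroid at (103.33, 28.33).
hole: A = −π·22² = -1520.53, centroid at (43.00, 43.00).
ΣA = 11967.74 mm²
ΣAx_c = (8000.00)(40.00) + (2513.27)(40.00) + (2975.00)(103.33) + (-1520.53)(43.00) = 662564.81 mm³
ΣAy_c = (8000.00)(50.00) + (2513.27)(116.98) + (2975.00)(28.33) + (-1520.53)(43.00) = 712902.92 mm³
x_c = 662564.81 / 11967.74 = 55.36 mm
y_c = 712902.92 / 11967.74 = 59.57 mm

x_c = 55.36 mm, y_c = 59.57 mm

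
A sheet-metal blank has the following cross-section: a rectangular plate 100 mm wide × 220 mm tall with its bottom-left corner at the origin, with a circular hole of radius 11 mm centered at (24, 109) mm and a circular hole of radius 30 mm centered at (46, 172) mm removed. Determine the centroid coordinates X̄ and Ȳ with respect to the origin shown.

plate: A = 100 × 220 = 22000.00, centroid at (50.00, 110.00).
hole 1: A = −π·11² = -380.13, centroid at (24.00, 109.00).
hole 2: A = −π·30² = -2827.43, centroid at (46.00, 172.00).
ΣA = 18792.43 mm²
ΣAX̄ = (22000.00)(50.00) + (-380.13)(24.00) + (-2827.43)(46.00) = 960814.88 mm³
ΣAȲ = (22000.00)(110.00) + (-380.13)(109.00) + (-2827.43)(172.00) = 1892246.99 mm³
X̄ = 960814.88 / 18792.43 = 51.13 mm
Ȳ = 1892246.99 / 18792.43 = 100.69 mm

X̄ = 51.13 mm, Ȳ = 100.69 mm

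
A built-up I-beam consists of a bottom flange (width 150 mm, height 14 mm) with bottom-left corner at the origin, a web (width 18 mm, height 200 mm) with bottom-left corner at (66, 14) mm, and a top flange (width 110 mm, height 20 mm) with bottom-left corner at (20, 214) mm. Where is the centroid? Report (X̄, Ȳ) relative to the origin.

X̄ = 75.00 mm, Ȳ = 116.19 mm

bottom flange: A = 150 × 14 = 2100.00, centroid at (75.00, 7.00).
web: A = 18 × 200 = 3600.00, centroid at (75.00, 114.00).
top flange: A = 110 × 20 = 2200.00, centroid at (75.00, 224.00).
ΣA = 7900.00 mm², ΣAX̄ = 592500.00 mm³, ΣAȲ = 917900.00 mm³.
X̄ = 592500.00/7900.00 = 75.00 mm; Ȳ = 917900.00/7900.00 = 116.19 mm.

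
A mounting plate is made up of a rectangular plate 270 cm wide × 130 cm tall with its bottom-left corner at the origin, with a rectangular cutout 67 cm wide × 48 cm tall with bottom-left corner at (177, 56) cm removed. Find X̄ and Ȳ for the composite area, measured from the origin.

plate: A = 270 × 130 = 35100.00, centroid at (135.00, 65.00).
hole: A = −(67 × 48) = -3216.00, centroid at (210.50, 80.00).
ΣA = 31884.00 cm²
ΣAX̄ = (35100.00)(135.00) + (-3216.00)(210.50) = 4061532.00 cm³
ΣAȲ = (35100.00)(65.00) + (-3216.00)(80.00) = 2024220.00 cm³
X̄ = 4061532.00 / 31884.00 = 127.38 cm
Ȳ = 2024220.00 / 31884.00 = 63.49 cm

X̄ = 127.38 cm, Ȳ = 63.49 cm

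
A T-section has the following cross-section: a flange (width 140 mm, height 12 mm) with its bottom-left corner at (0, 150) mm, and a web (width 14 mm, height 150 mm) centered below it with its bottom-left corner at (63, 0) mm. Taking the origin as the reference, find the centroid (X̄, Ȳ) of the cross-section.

Part | A | x̄ᵢ | ȳᵢ | A·x̄ᵢ | A·ȳᵢ
web | 2100.00 | 70.00 | 75.00 | 147000.00 | 157500.00
flange | 1680.00 | 70.00 | 156.00 | 117600.00 | 262080.00
Σ | 3780.00 |  |  | 264600.00 | 419580.00
X̄ = 264600.00 / 3780.00 = 70.00 mm
Ȳ = 419580.00 / 3780.00 = 111.00 mm

X̄ = 70.00 mm, Ȳ = 111.00 mm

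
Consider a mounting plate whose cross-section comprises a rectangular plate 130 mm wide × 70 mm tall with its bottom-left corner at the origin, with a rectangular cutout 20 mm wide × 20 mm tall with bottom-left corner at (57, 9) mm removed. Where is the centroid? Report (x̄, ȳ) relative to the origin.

plate: A = 130 × 70 = 9100.00, centroid at (65.00, 35.00).
hole: A = −(20 × 20) = -400.00, centroid at (67.00, 19.00).
ΣA = 8700.00 mm²
ΣAx̄ = (9100.00)(65.00) + (-400.00)(67.00) = 564700.00 mm³
ΣAȳ = (9100.00)(35.00) + (-400.00)(19.00) = 310900.00 mm³
x̄ = 564700.00 / 8700.00 = 64.91 mm
ȳ = 310900.00 / 8700.00 = 35.74 mm

x̄ = 64.91 mm, ȳ = 35.74 mm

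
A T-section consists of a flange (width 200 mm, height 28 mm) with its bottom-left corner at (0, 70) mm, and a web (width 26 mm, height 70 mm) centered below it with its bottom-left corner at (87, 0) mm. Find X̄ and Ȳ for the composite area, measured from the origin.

Part | A | x̄ᵢ | ȳᵢ | A·x̄ᵢ | A·ȳᵢ
web | 1820.00 | 100.00 | 35.00 | 182000.00 | 63700.00
flange | 5600.00 | 100.00 | 84.00 | 560000.00 | 470400.00
Σ | 7420.00 |  |  | 742000.00 | 534100.00
X̄ = 742000.00 / 7420.00 = 100.00 mm
Ȳ = 534100.00 / 7420.00 = 71.98 mm

X̄ = 100.00 mm, Ȳ = 71.98 mm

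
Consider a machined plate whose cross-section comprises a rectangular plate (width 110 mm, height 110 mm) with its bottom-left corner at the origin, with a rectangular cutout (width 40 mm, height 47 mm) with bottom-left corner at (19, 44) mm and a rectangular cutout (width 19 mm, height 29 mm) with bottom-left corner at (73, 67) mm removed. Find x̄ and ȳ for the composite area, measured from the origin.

Part | A | x̄ᵢ | ȳᵢ | A·x̄ᵢ | A·ȳᵢ
plate | 12100.00 | 55.00 | 55.00 | 665500.00 | 665500.00
hole 1 | -1880.00 | 39.00 | 67.50 | -73320.00 | -126900.00
hole 2 | -551.00 | 82.50 | 81.50 | -45457.50 | -44906.50
Σ | 9669.00 |  |  | 546722.50 | 493693.50
x̄ = 546722.50 / 9669.00 = 56.54 mm
ȳ = 493693.50 / 9669.00 = 51.06 mm

x̄ = 56.54 mm, ȳ = 51.06 mm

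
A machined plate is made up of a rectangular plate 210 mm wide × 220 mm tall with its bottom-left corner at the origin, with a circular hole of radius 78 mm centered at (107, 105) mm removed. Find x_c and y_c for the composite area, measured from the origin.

plate: A = 210 × 220 = 46200.00, centroid at (105.00, 110.00).
hole: A = −π·78² = -19113.45, centroid at (107.00, 105.00).
ΣA = 27086.55 mm², ΣAx_c = 2805860.88 mm³, ΣAy_c = 3075087.78 mm³.
x_c = 2805860.88/27086.55 = 103.59 mm; y_c = 3075087.78/27086.55 = 113.53 mm.

x_c = 103.59 mm, y_c = 113.53 mm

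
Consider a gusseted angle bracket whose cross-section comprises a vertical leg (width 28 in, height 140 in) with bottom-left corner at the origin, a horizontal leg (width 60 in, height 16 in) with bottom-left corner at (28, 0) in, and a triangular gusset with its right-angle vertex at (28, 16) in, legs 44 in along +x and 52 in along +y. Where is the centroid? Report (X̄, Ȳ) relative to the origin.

X̄ = 26.46 in, Ȳ = 53.16 in

vertical leg: A = 28 × 140 = 3920.00, centroid at (14.00, 70.00).
horizontal leg: A = 60 × 16 = 960.00, centroid at (58.00, 8.00).
gusset: A = ½·44·52 = 1144.00, centroid at (42.67, 33.33).
ΣA = 6024.00 in², ΣAX̄ = 159370.67 in³, ΣAȲ = 320213.33 in³.
X̄ = 159370.67/6024.00 = 26.46 in; Ȳ = 320213.33/6024.00 = 53.16 in.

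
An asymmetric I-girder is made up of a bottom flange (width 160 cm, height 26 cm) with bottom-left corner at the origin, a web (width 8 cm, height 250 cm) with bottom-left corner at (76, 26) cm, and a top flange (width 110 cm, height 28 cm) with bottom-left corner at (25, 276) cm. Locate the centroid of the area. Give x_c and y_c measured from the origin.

bottom flange: A = 160 × 26 = 4160.00, centroid at (80.00, 13.00).
web: A = 8 × 250 = 2000.00, centroid at (80.00, 151.00).
top flange: A = 110 × 28 = 3080.00, centroid at (80.00, 290.00).
ΣA = 9240.00 cm², ΣAx_c = 739200.00 cm³, ΣAy_c = 1249280.00 cm³.
x_c = 739200.00/9240.00 = 80.00 cm; y_c = 1249280.00/9240.00 = 135.20 cm.

x_c = 80.00 cm, y_c = 135.20 cm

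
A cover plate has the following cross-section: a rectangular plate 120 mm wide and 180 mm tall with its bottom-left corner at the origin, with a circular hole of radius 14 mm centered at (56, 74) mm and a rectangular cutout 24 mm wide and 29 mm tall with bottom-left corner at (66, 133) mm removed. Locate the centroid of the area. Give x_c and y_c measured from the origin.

plate: A = 120 × 180 = 21600.00, centroid at (60.00, 90.00).
hole 1: A = −π·14² = -615.75, centroid at (56.00, 74.00).
hole 2: A = −(24 × 29) = -696.00, centroid at (78.00, 147.50).
ΣA = 20288.25 mm², ΣAx_c = 1207229.88 mm³, ΣAy_c = 1795774.34 mm³.
x_c = 1207229.88/20288.25 = 59.50 mm; y_c = 1795774.34/20288.25 = 88.51 mm.

x_c = 59.50 mm, y_c = 88.51 mm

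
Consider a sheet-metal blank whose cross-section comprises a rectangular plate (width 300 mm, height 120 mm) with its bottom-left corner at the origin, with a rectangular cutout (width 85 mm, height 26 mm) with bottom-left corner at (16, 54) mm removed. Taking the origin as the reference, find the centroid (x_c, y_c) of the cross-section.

plate: A = 300 × 120 = 36000.00, centroid at (150.00, 60.00).
hole: A = −(85 × 26) = -2210.00, centroid at (58.50, 67.00).
ΣA = 33790.00 mm²
ΣAx_c = (36000.00)(150.00) + (-2210.00)(58.50) = 5270715.00 mm³
ΣAy_c = (36000.00)(60.00) + (-2210.00)(67.00) = 2011930.00 mm³
x_c = 5270715.00 / 33790.00 = 155.98 mm
y_c = 2011930.00 / 33790.00 = 59.54 mm

x_c = 155.98 mm, y_c = 59.54 mm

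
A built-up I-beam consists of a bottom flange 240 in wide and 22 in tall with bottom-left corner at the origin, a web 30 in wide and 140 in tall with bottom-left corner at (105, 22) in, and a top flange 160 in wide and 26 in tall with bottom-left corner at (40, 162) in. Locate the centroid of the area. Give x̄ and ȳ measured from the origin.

x̄ = 120.00 in, ȳ = 85.96 in

Part | A | x̄ᵢ | ȳᵢ | A·x̄ᵢ | A·ȳᵢ
bottom flange | 5280.00 | 120.00 | 11.00 | 633600.00 | 58080.00
web | 4200.00 | 120.00 | 92.00 | 504000.00 | 386400.00
top flange | 4160.00 | 120.00 | 175.00 | 499200.00 | 728000.00
Σ | 13640.00 |  |  | 1636800.00 | 1172480.00
x̄ = 1636800.00 / 13640.00 = 120.00 in
ȳ = 1172480.00 / 13640.00 = 85.96 in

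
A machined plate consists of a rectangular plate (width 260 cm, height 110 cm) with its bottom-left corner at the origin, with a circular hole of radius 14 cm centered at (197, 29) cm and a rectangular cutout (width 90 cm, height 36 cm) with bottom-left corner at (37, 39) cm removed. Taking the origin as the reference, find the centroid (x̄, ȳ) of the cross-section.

Part | A | x̄ᵢ | ȳᵢ | A·x̄ᵢ | A·ȳᵢ
plate | 28600.00 | 130.00 | 55.00 | 3718000.00 | 1573000.00
hole 1 | -615.75 | 197.00 | 29.00 | -121303.18 | -17856.81
hole 2 | -3240.00 | 82.00 | 57.00 | -265680.00 | -184680.00
Σ | 24744.25 |  |  | 3331016.82 | 1370463.19
x̄ = 3331016.82 / 24744.25 = 134.62 cm
ȳ = 1370463.19 / 24744.25 = 55.39 cm

x̄ = 134.62 cm, ȳ = 55.39 cm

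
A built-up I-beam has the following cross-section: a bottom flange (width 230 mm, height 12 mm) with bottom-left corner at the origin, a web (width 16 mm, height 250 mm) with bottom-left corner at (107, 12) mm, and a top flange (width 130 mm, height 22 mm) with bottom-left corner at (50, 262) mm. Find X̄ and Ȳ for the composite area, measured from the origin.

X̄ = 115.00 mm, Ȳ = 139.85 mm

Part | A | x̄ᵢ | ȳᵢ | A·x̄ᵢ | A·ȳᵢ
bottom flange | 2760.00 | 115.00 | 6.00 | 317400.00 | 16560.00
web | 4000.00 | 115.00 | 137.00 | 460000.00 | 548000.00
top flange | 2860.00 | 115.00 | 273.00 | 328900.00 | 780780.00
Σ | 9620.00 |  |  | 1106300.00 | 1345340.00
X̄ = 1106300.00 / 9620.00 = 115.00 mm
Ȳ = 1345340.00 / 9620.00 = 139.85 mm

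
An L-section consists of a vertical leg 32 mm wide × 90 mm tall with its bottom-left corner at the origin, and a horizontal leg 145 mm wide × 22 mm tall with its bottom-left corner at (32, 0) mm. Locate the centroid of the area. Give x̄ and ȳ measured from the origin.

x̄ = 62.51 mm, ȳ = 27.13 mm

Part | A | x̄ᵢ | ȳᵢ | A·x̄ᵢ | A·ȳᵢ
vertical leg | 2880.00 | 16.00 | 45.00 | 46080.00 | 129600.00
horizontal leg | 3190.00 | 104.50 | 11.00 | 333355.00 | 35090.00
Σ | 6070.00 |  |  | 379435.00 | 164690.00
x̄ = 379435.00 / 6070.00 = 62.51 mm
ȳ = 164690.00 / 6070.00 = 27.13 mm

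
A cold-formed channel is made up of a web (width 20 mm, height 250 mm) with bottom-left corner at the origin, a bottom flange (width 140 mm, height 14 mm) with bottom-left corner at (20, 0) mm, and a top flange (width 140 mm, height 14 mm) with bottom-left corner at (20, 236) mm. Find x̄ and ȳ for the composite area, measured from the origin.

x̄ = 45.16 mm, ȳ = 125.00 mm

web: A = 20 × 250 = 5000.00, centroid at (10.00, 125.00).
bottom flange: A = 140 × 14 = 1960.00, centroid at (90.00, 7.00).
top flange: A = 140 × 14 = 1960.00, centroid at (90.00, 243.00).
ΣA = 8920.00 mm², ΣAx̄ = 402800.00 mm³, ΣAȳ = 1115000.00 mm³.
x̄ = 402800.00/8920.00 = 45.16 mm; ȳ = 1115000.00/8920.00 = 125.00 mm.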